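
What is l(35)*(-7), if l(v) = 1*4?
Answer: -28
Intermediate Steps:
l(v) = 4
l(35)*(-7) = 4*(-7) = -28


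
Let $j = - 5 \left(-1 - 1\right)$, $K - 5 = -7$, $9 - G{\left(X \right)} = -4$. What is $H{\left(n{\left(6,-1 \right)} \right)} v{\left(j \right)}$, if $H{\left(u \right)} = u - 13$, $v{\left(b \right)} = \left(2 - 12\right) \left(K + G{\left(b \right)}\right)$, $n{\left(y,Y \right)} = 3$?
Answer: $1100$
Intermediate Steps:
$G{\left(X \right)} = 13$ ($G{\left(X \right)} = 9 - -4 = 9 + 4 = 13$)
$K = -2$ ($K = 5 - 7 = -2$)
$j = 10$ ($j = \left(-5\right) \left(-2\right) = 10$)
$v{\left(b \right)} = -110$ ($v{\left(b \right)} = \left(2 - 12\right) \left(-2 + 13\right) = \left(-10\right) 11 = -110$)
$H{\left(u \right)} = -13 + u$
$H{\left(n{\left(6,-1 \right)} \right)} v{\left(j \right)} = \left(-13 + 3\right) \left(-110\right) = \left(-10\right) \left(-110\right) = 1100$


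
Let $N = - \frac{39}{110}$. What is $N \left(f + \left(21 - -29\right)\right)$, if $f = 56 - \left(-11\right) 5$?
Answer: $- \frac{6279}{110} \approx -57.082$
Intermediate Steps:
$f = 111$ ($f = 56 - -55 = 56 + 55 = 111$)
$N = - \frac{39}{110}$ ($N = \left(-39\right) \frac{1}{110} = - \frac{39}{110} \approx -0.35455$)
$N \left(f + \left(21 - -29\right)\right) = - \frac{39 \left(111 + \left(21 - -29\right)\right)}{110} = - \frac{39 \left(111 + \left(21 + 29\right)\right)}{110} = - \frac{39 \left(111 + 50\right)}{110} = \left(- \frac{39}{110}\right) 161 = - \frac{6279}{110}$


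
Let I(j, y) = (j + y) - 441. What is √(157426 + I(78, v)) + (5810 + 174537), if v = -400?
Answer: 180347 + 39*√103 ≈ 1.8074e+5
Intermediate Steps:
I(j, y) = -441 + j + y
√(157426 + I(78, v)) + (5810 + 174537) = √(157426 + (-441 + 78 - 400)) + (5810 + 174537) = √(157426 - 763) + 180347 = √156663 + 180347 = 39*√103 + 180347 = 180347 + 39*√103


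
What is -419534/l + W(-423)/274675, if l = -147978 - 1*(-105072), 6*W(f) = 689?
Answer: 38413476163/3928401850 ≈ 9.7784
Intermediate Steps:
W(f) = 689/6 (W(f) = (1/6)*689 = 689/6)
l = -42906 (l = -147978 + 105072 = -42906)
-419534/l + W(-423)/274675 = -419534/(-42906) + (689/6)/274675 = -419534*(-1/42906) + (689/6)*(1/274675) = 209767/21453 + 689/1648050 = 38413476163/3928401850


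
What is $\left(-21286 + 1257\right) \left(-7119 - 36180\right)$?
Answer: $867235671$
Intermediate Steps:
$\left(-21286 + 1257\right) \left(-7119 - 36180\right) = - 20029 \left(-7119 - 36180\right) = \left(-20029\right) \left(-43299\right) = 867235671$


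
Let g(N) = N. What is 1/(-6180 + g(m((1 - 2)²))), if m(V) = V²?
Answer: -1/6179 ≈ -0.00016184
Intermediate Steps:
1/(-6180 + g(m((1 - 2)²))) = 1/(-6180 + ((1 - 2)²)²) = 1/(-6180 + ((-1)²)²) = 1/(-6180 + 1²) = 1/(-6180 + 1) = 1/(-6179) = -1/6179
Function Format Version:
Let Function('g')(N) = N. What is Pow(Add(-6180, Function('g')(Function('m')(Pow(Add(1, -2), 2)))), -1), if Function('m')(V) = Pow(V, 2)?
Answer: Rational(-1, 6179) ≈ -0.00016184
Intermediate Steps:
Pow(Add(-6180, Function('g')(Function('m')(Pow(Add(1, -2), 2)))), -1) = Pow(Add(-6180, Pow(Pow(Add(1, -2), 2), 2)), -1) = Pow(Add(-6180, Pow(Pow(-1, 2), 2)), -1) = Pow(Add(-6180, Pow(1, 2)), -1) = Pow(Add(-6180, 1), -1) = Pow(-6179, -1) = Rational(-1, 6179)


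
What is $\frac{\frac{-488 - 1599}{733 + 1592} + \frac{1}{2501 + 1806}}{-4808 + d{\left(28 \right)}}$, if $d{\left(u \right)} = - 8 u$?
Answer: $\frac{1123298}{6298664475} \approx 0.00017834$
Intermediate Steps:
$\frac{\frac{-488 - 1599}{733 + 1592} + \frac{1}{2501 + 1806}}{-4808 + d{\left(28 \right)}} = \frac{\frac{-488 - 1599}{733 + 1592} + \frac{1}{2501 + 1806}}{-4808 - 224} = \frac{- \frac{2087}{2325} + \frac{1}{4307}}{-4808 - 224} = \frac{\left(-2087\right) \frac{1}{2325} + \frac{1}{4307}}{-5032} = \left(- \frac{2087}{2325} + \frac{1}{4307}\right) \left(- \frac{1}{5032}\right) = \left(- \frac{8986384}{10013775}\right) \left(- \frac{1}{5032}\right) = \frac{1123298}{6298664475}$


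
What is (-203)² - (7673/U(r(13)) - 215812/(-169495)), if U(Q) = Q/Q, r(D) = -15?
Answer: 5683968508/169495 ≈ 33535.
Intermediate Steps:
U(Q) = 1
(-203)² - (7673/U(r(13)) - 215812/(-169495)) = (-203)² - (7673/1 - 215812/(-169495)) = 41209 - (7673*1 - 215812*(-1/169495)) = 41209 - (7673 + 215812/169495) = 41209 - 1*1300750947/169495 = 41209 - 1300750947/169495 = 5683968508/169495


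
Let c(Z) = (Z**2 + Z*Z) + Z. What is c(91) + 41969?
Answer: 58622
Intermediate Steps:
c(Z) = Z + 2*Z**2 (c(Z) = (Z**2 + Z**2) + Z = 2*Z**2 + Z = Z + 2*Z**2)
c(91) + 41969 = 91*(1 + 2*91) + 41969 = 91*(1 + 182) + 41969 = 91*183 + 41969 = 16653 + 41969 = 58622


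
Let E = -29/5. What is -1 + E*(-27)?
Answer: 778/5 ≈ 155.60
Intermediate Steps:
E = -29/5 (E = -29*⅕ = -29/5 ≈ -5.8000)
-1 + E*(-27) = -1 - 29/5*(-27) = -1 + 783/5 = 778/5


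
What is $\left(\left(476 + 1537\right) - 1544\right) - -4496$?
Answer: $4965$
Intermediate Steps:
$\left(\left(476 + 1537\right) - 1544\right) - -4496 = \left(2013 - 1544\right) + 4496 = 469 + 4496 = 4965$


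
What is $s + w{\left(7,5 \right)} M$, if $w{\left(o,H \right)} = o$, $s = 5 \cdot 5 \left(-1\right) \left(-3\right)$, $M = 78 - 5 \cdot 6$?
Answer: $411$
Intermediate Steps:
$M = 48$ ($M = 78 - 30 = 48$)
$s = 75$ ($s = 5 \left(-5\right) \left(-3\right) = \left(-25\right) \left(-3\right) = 75$)
$s + w{\left(7,5 \right)} M = 75 + 7 \cdot 48 = 75 + 336 = 411$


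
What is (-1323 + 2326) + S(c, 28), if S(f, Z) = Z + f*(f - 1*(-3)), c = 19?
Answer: 1449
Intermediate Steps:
S(f, Z) = Z + f*(3 + f) (S(f, Z) = Z + f*(f + 3) = Z + f*(3 + f))
(-1323 + 2326) + S(c, 28) = (-1323 + 2326) + (28 + 19² + 3*19) = 1003 + (28 + 361 + 57) = 1003 + 446 = 1449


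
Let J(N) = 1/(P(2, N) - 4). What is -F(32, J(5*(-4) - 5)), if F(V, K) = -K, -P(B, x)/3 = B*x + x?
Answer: 1/221 ≈ 0.0045249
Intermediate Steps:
P(B, x) = -3*x - 3*B*x (P(B, x) = -3*(B*x + x) = -3*(x + B*x) = -3*x - 3*B*x)
J(N) = 1/(-4 - 9*N) (J(N) = 1/(-3*N*(1 + 2) - 4) = 1/(-3*N*3 - 4) = 1/(-9*N - 4) = 1/(-4 - 9*N))
-F(32, J(5*(-4) - 5)) = -(-1)*(-1/(4 + 9*(5*(-4) - 5))) = -(-1)*(-1/(4 + 9*(-20 - 5))) = -(-1)*(-1/(4 + 9*(-25))) = -(-1)*(-1/(4 - 225)) = -(-1)*(-1/(-221)) = -(-1)*(-1*(-1/221)) = -(-1)/221 = -1*(-1/221) = 1/221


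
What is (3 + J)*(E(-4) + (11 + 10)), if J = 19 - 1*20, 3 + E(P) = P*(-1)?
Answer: 44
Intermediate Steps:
E(P) = -3 - P (E(P) = -3 + P*(-1) = -3 - P)
J = -1 (J = 19 - 20 = -1)
(3 + J)*(E(-4) + (11 + 10)) = (3 - 1)*((-3 - 1*(-4)) + (11 + 10)) = 2*((-3 + 4) + 21) = 2*(1 + 21) = 2*22 = 44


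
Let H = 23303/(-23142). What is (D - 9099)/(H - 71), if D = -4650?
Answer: 45454194/238055 ≈ 190.94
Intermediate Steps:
H = -3329/3306 (H = 23303*(-1/23142) = -3329/3306 ≈ -1.0070)
(D - 9099)/(H - 71) = (-4650 - 9099)/(-3329/3306 - 71) = -13749/(-238055/3306) = -13749*(-3306/238055) = 45454194/238055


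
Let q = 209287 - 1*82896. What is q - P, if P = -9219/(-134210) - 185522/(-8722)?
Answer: 73962874717841/585289810 ≈ 1.2637e+5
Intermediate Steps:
q = 126391 (q = 209287 - 82896 = 126391)
P = 12489657869/585289810 (P = -9219*(-1/134210) - 185522*(-1/8722) = 9219/134210 + 92761/4361 = 12489657869/585289810 ≈ 21.339)
q - P = 126391 - 1*12489657869/585289810 = 126391 - 12489657869/585289810 = 73962874717841/585289810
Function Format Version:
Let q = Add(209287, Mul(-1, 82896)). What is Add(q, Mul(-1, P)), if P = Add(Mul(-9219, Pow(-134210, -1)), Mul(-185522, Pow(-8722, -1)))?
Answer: Rational(73962874717841, 585289810) ≈ 1.2637e+5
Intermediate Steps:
q = 126391 (q = Add(209287, -82896) = 126391)
P = Rational(12489657869, 585289810) (P = Add(Mul(-9219, Rational(-1, 134210)), Mul(-185522, Rational(-1, 8722))) = Add(Rational(9219, 134210), Rational(92761, 4361)) = Rational(12489657869, 585289810) ≈ 21.339)
Add(q, Mul(-1, P)) = Add(126391, Mul(-1, Rational(12489657869, 585289810))) = Add(126391, Rational(-12489657869, 585289810)) = Rational(73962874717841, 585289810)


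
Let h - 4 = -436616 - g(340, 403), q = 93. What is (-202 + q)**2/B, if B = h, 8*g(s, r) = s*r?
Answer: -23762/907479 ≈ -0.026185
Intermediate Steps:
g(s, r) = r*s/8 (g(s, r) = (s*r)/8 = (r*s)/8 = r*s/8)
h = -907479/2 (h = 4 + (-436616 - 403*340/8) = 4 + (-436616 - 1*34255/2) = 4 + (-436616 - 34255/2) = 4 - 907487/2 = -907479/2 ≈ -4.5374e+5)
B = -907479/2 ≈ -4.5374e+5
(-202 + q)**2/B = (-202 + 93)**2/(-907479/2) = (-109)**2*(-2/907479) = 11881*(-2/907479) = -23762/907479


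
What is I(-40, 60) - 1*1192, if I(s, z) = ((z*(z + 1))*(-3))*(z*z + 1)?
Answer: -39540172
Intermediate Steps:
I(s, z) = -3*z*(1 + z)*(1 + z²) (I(s, z) = ((z*(1 + z))*(-3))*(z² + 1) = (-3*z*(1 + z))*(1 + z²) = -3*z*(1 + z)*(1 + z²))
I(-40, 60) - 1*1192 = -3*60*(1 + 60 + 60² + 60³) - 1*1192 = -3*60*(1 + 60 + 3600 + 216000) - 1192 = -3*60*219661 - 1192 = -39538980 - 1192 = -39540172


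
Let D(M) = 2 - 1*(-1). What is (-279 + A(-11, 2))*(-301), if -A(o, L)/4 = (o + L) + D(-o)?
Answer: 76755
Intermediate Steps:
D(M) = 3 (D(M) = 2 + 1 = 3)
A(o, L) = -12 - 4*L - 4*o (A(o, L) = -4*((o + L) + 3) = -4*((L + o) + 3) = -4*(3 + L + o) = -12 - 4*L - 4*o)
(-279 + A(-11, 2))*(-301) = (-279 + (-12 - 4*2 - 4*(-11)))*(-301) = (-279 + (-12 - 8 + 44))*(-301) = (-279 + 24)*(-301) = -255*(-301) = 76755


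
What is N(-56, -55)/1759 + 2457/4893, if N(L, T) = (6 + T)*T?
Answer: 833738/409847 ≈ 2.0343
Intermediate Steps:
N(L, T) = T*(6 + T)
N(-56, -55)/1759 + 2457/4893 = -55*(6 - 55)/1759 + 2457/4893 = -55*(-49)*(1/1759) + 2457*(1/4893) = 2695*(1/1759) + 117/233 = 2695/1759 + 117/233 = 833738/409847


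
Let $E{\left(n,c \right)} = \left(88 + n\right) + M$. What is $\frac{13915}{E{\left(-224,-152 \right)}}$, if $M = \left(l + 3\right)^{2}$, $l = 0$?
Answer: $- \frac{13915}{127} \approx -109.57$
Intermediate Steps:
$M = 9$ ($M = \left(0 + 3\right)^{2} = 3^{2} = 9$)
$E{\left(n,c \right)} = 97 + n$ ($E{\left(n,c \right)} = \left(88 + n\right) + 9 = 97 + n$)
$\frac{13915}{E{\left(-224,-152 \right)}} = \frac{13915}{97 - 224} = \frac{13915}{-127} = 13915 \left(- \frac{1}{127}\right) = - \frac{13915}{127}$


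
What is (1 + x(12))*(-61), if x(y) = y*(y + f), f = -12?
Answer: -61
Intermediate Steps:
x(y) = y*(-12 + y) (x(y) = y*(y - 12) = y*(-12 + y))
(1 + x(12))*(-61) = (1 + 12*(-12 + 12))*(-61) = (1 + 12*0)*(-61) = (1 + 0)*(-61) = 1*(-61) = -61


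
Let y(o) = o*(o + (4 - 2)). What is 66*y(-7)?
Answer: 2310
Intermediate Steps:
y(o) = o*(2 + o) (y(o) = o*(o + 2) = o*(2 + o))
66*y(-7) = 66*(-7*(2 - 7)) = 66*(-7*(-5)) = 66*35 = 2310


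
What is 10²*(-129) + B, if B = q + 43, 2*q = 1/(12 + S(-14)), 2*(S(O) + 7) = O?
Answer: -51429/4 ≈ -12857.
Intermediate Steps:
S(O) = -7 + O/2
q = -¼ (q = 1/(2*(12 + (-7 + (½)*(-14)))) = 1/(2*(12 + (-7 - 7))) = 1/(2*(12 - 14)) = (½)/(-2) = (½)*(-½) = -¼ ≈ -0.25000)
B = 171/4 (B = -¼ + 43 = 171/4 ≈ 42.750)
10²*(-129) + B = 10²*(-129) + 171/4 = 100*(-129) + 171/4 = -12900 + 171/4 = -51429/4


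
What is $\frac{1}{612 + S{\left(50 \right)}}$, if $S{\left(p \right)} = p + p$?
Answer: $\frac{1}{712} \approx 0.0014045$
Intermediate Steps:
$S{\left(p \right)} = 2 p$
$\frac{1}{612 + S{\left(50 \right)}} = \frac{1}{612 + 2 \cdot 50} = \frac{1}{612 + 100} = \frac{1}{712}$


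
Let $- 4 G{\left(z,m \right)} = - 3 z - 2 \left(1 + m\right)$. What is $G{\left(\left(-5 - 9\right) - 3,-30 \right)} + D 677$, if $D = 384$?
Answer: $\frac{1039763}{4} \approx 2.5994 \cdot 10^{5}$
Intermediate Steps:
$G{\left(z,m \right)} = \frac{1}{2} + \frac{m}{2} + \frac{3 z}{4}$ ($G{\left(z,m \right)} = - \frac{- 3 z - 2 \left(1 + m\right)}{4} = - \frac{- 3 z - \left(2 + 2 m\right)}{4} = - \frac{-2 - 3 z - 2 m}{4} = \frac{1}{2} + \frac{m}{2} + \frac{3 z}{4}$)
$G{\left(\left(-5 - 9\right) - 3,-30 \right)} + D 677 = \left(\frac{1}{2} + \frac{1}{2} \left(-30\right) + \frac{3 \left(\left(-5 - 9\right) - 3\right)}{4}\right) + 384 \cdot 677 = \left(\frac{1}{2} - 15 + \frac{3 \left(-14 - 3\right)}{4}\right) + 259968 = \left(\frac{1}{2} - 15 + \frac{3}{4} \left(-17\right)\right) + 259968 = \left(\frac{1}{2} - 15 - \frac{51}{4}\right) + 259968 = - \frac{109}{4} + 259968 = \frac{1039763}{4}$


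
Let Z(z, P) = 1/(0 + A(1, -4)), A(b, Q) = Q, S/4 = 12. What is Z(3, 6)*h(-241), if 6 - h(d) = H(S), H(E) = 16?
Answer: 5/2 ≈ 2.5000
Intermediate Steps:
S = 48 (S = 4*12 = 48)
h(d) = -10 (h(d) = 6 - 1*16 = 6 - 16 = -10)
Z(z, P) = -1/4 (Z(z, P) = 1/(0 - 4) = 1/(-4) = -1/4)
Z(3, 6)*h(-241) = -1/4*(-10) = 5/2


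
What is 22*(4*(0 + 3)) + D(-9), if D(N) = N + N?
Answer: 246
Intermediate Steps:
D(N) = 2*N
22*(4*(0 + 3)) + D(-9) = 22*(4*(0 + 3)) + 2*(-9) = 22*(4*3) - 18 = 22*12 - 18 = 264 - 18 = 246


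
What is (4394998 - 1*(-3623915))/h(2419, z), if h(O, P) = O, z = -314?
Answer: 8018913/2419 ≈ 3315.0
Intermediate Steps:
(4394998 - 1*(-3623915))/h(2419, z) = (4394998 - 1*(-3623915))/2419 = (4394998 + 3623915)*(1/2419) = 8018913*(1/2419) = 8018913/2419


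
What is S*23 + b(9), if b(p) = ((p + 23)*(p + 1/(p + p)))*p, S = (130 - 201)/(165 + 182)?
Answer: 903343/347 ≈ 2603.3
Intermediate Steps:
S = -71/347 ≈ -0.20461
b(p) = p*(23 + p)*(p + 1/(2*p)) (b(p) = ((23 + p)*(p + 1/(2*p)))*p = p*(23 + p)*(p + 1/(2*p)))
S*23 + b(9) = -71/347*23 + (23/2 + 9**3 + (1/2)*9 + 23*9**2) = -1633/347 + (23/2 + 729 + 9/2 + 23*81) = -1633/347 + (23/2 + 729 + 9/2 + 1863) = -1633/347 + 2608 = 903343/347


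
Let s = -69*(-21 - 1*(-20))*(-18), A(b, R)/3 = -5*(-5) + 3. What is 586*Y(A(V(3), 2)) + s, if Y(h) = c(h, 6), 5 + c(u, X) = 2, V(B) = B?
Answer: -3000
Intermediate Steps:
c(u, X) = -3 (c(u, X) = -5 + 2 = -3)
A(b, R) = 84 (A(b, R) = 3*(-5*(-5) + 3) = 3*(25 + 3) = 3*28 = 84)
Y(h) = -3
s = -1242 (s = -69*(-21 + 20)*(-18) = -69*(-1)*(-18) = 69*(-18) = -1242)
586*Y(A(V(3), 2)) + s = 586*(-3) - 1242 = -1758 - 1242 = -3000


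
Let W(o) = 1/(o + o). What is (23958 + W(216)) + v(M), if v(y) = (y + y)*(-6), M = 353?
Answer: 8519905/432 ≈ 19722.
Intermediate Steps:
W(o) = 1/(2*o)
v(y) = -12*y (v(y) = (2*y)*(-6) = -12*y)
(23958 + W(216)) + v(M) = (23958 + (½)/216) - 12*353 = (23958 + (½)*(1/216)) - 4236 = (23958 + 1/432) - 4236 = 10349857/432 - 4236 = 8519905/432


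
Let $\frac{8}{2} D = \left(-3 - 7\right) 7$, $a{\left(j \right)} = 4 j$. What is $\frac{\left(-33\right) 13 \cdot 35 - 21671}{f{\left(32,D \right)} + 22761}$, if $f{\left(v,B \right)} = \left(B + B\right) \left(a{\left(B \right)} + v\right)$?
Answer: $- \frac{36686}{24091} \approx -1.5228$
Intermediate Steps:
$D = - \frac{35}{2}$ ($D = \frac{\left(-3 - 7\right) 7}{4} = \frac{\left(-10\right) 7}{4} = \frac{1}{4} \left(-70\right) = - \frac{35}{2} \approx -17.5$)
$f{\left(v,B \right)} = 2 B \left(v + 4 B\right)$ ($f{\left(v,B \right)} = \left(B + B\right) \left(4 B + v\right) = 2 B \left(v + 4 B\right)$)
$\frac{\left(-33\right) 13 \cdot 35 - 21671}{f{\left(32,D \right)} + 22761} = \frac{\left(-33\right) 13 \cdot 35 - 21671}{2 \left(- \frac{35}{2}\right) \left(32 + 4 \left(- \frac{35}{2}\right)\right) + 22761} = \frac{\left(-429\right) 35 - 21671}{2 \left(- \frac{35}{2}\right) \left(32 - 70\right) + 22761} = \frac{-15015 - 21671}{2 \left(- \frac{35}{2}\right) \left(-38\right) + 22761} = - \frac{36686}{1330 + 22761} = - \frac{36686}{24091}$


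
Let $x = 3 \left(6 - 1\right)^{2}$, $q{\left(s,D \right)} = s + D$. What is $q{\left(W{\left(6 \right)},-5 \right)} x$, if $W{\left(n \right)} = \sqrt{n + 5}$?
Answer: $-375 + 75 \sqrt{11} \approx -126.25$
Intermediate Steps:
$W{\left(n \right)} = \sqrt{5 + n}$
$q{\left(s,D \right)} = D + s$
$x = 75$ ($x = 3 \cdot 5^{2} = 3 \cdot 25 = 75$)
$q{\left(W{\left(6 \right)},-5 \right)} x = \left(-5 + \sqrt{5 + 6}\right) 75 = \left(-5 + \sqrt{11}\right) 75 = -375 + 75 \sqrt{11}$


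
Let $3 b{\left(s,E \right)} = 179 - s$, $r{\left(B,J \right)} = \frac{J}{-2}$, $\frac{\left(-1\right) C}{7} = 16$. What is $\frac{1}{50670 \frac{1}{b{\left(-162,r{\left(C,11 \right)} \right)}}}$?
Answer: $\frac{341}{152010} \approx 0.0022433$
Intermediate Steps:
$C = -112$ ($C = \left(-7\right) 16 = -112$)
$r{\left(B,J \right)} = - \frac{J}{2}$ ($r{\left(B,J \right)} = J \left(- \frac{1}{2}\right) = - \frac{J}{2}$)
$b{\left(s,E \right)} = \frac{179}{3} - \frac{s}{3}$ ($b{\left(s,E \right)} = \frac{179 - s}{3} = \frac{179}{3} - \frac{s}{3}$)
$\frac{1}{50670 \frac{1}{b{\left(-162,r{\left(C,11 \right)} \right)}}} = \frac{1}{50670 \frac{1}{\frac{179}{3} - -54}} = \frac{1}{50670 \frac{1}{\frac{179}{3} + 54}} = \frac{1}{50670 \frac{1}{\frac{341}{3}}} = \frac{1}{50670 \cdot \frac{3}{341}} = \frac{1}{\frac{152010}{341}} = \frac{341}{152010}$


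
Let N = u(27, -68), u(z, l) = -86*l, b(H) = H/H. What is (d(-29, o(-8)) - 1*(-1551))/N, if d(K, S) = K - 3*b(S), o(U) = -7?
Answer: 1519/5848 ≈ 0.25975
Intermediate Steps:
b(H) = 1
d(K, S) = -3 + K (d(K, S) = K - 3*1 = K - 3 = -3 + K)
N = 5848 (N = -86*(-68) = 5848)
(d(-29, o(-8)) - 1*(-1551))/N = ((-3 - 29) - 1*(-1551))/5848 = (-32 + 1551)*(1/5848) = 1519*(1/5848) = 1519/5848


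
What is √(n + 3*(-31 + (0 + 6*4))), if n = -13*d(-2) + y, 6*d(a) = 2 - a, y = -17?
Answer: 2*I*√105/3 ≈ 6.8313*I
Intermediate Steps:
d(a) = ⅓ - a/6 (d(a) = (2 - a)/6 = ⅓ - a/6)
n = -77/3 (n = -13*(⅓ - ⅙*(-2)) - 17 = -13*(⅓ + ⅓) - 17 = -13*⅔ - 17 = -26/3 - 17 = -77/3 ≈ -25.667)
√(n + 3*(-31 + (0 + 6*4))) = √(-77/3 + 3*(-31 + (0 + 6*4))) = √(-77/3 + 3*(-31 + (0 + 24))) = √(-77/3 + 3*(-31 + 24)) = √(-77/3 + 3*(-7)) = √(-77/3 - 21) = √(-140/3) = 2*I*√105/3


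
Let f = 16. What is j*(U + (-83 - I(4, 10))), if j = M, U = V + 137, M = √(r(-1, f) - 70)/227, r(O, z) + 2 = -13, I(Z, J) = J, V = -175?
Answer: -131*I*√85/227 ≈ -5.3205*I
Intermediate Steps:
r(O, z) = -15 (r(O, z) = -2 - 13 = -15)
M = I*√85/227 (M = √(-15 - 70)/227 = √(-85)*(1/227) = (I*√85)*(1/227) = I*√85/227 ≈ 0.040615*I)
U = -38 (U = -175 + 137 = -38)
j = I*√85/227 ≈ 0.040615*I
j*(U + (-83 - I(4, 10))) = (I*√85/227)*(-38 + (-83 - 1*10)) = (I*√85/227)*(-38 + (-83 - 10)) = (I*√85/227)*(-38 - 93) = (I*√85/227)*(-131) = -131*I*√85/227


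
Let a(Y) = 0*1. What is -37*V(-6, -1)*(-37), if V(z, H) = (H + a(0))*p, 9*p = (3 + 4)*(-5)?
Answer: 47915/9 ≈ 5323.9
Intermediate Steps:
a(Y) = 0
p = -35/9 (p = ((3 + 4)*(-5))/9 = (7*(-5))/9 = (⅑)*(-35) = -35/9 ≈ -3.8889)
V(z, H) = -35*H/9 (V(z, H) = (H + 0)*(-35/9) = H*(-35/9) = -35*H/9)
-37*V(-6, -1)*(-37) = -(-1295)*(-1)/9*(-37) = -37*35/9*(-37) = -1295/9*(-37) = 47915/9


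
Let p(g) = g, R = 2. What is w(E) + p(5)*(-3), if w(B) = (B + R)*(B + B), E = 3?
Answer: 15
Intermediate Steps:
w(B) = 2*B*(2 + B) (w(B) = (B + 2)*(B + B) = (2 + B)*(2*B) = 2*B*(2 + B))
w(E) + p(5)*(-3) = 2*3*(2 + 3) + 5*(-3) = 2*3*5 - 15 = 30 - 15 = 15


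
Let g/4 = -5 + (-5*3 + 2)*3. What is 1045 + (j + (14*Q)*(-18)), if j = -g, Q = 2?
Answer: 717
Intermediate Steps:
g = -176 (g = 4*(-5 + (-5*3 + 2)*3) = 4*(-5 + (-15 + 2)*3) = 4*(-5 - 13*3) = 4*(-5 - 39) = 4*(-44) = -176)
j = 176 (j = -1*(-176) = 176)
1045 + (j + (14*Q)*(-18)) = 1045 + (176 + (14*2)*(-18)) = 1045 + (176 + 28*(-18)) = 1045 + (176 - 504) = 1045 - 328 = 717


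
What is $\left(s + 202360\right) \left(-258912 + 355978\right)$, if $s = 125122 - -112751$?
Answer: $42731656378$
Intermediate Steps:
$s = 237873$ ($s = 125122 + 112751 = 237873$)
$\left(s + 202360\right) \left(-258912 + 355978\right) = \left(237873 + 202360\right) \left(-258912 + 355978\right) = 440233 \cdot 97066 = 42731656378$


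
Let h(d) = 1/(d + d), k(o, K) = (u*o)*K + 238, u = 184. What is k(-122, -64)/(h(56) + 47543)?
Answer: 53644640/1774939 ≈ 30.223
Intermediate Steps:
k(o, K) = 238 + 184*K*o (k(o, K) = (184*o)*K + 238 = 184*K*o + 238 = 238 + 184*K*o)
h(d) = 1/(2*d)
k(-122, -64)/(h(56) + 47543) = (238 + 184*(-64)*(-122))/((1/2)/56 + 47543) = (238 + 1436672)/((1/2)*(1/56) + 47543) = 1436910/(1/112 + 47543) = 1436910/(5324817/112) = 1436910*(112/5324817) = 53644640/1774939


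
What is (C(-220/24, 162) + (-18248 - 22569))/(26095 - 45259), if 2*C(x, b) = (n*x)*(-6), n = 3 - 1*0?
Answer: 81469/38328 ≈ 2.1256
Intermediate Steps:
n = 3 (n = 3 + 0 = 3)
C(x, b) = -9*x (C(x, b) = ((3*x)*(-6))/2 = (-18*x)/2 = -9*x)
(C(-220/24, 162) + (-18248 - 22569))/(26095 - 45259) = (-(-1980)/24 + (-18248 - 22569))/(26095 - 45259) = (-(-1980)/24 - 40817)/(-19164) = (-9*(-55/6) - 40817)*(-1/19164) = (165/2 - 40817)*(-1/19164) = -81469/2*(-1/19164) = 81469/38328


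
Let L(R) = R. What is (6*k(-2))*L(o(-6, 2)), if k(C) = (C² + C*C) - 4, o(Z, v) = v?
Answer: 48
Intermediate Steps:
k(C) = -4 + 2*C² (k(C) = (C² + C²) - 4 = 2*C² - 4 = -4 + 2*C²)
(6*k(-2))*L(o(-6, 2)) = (6*(-4 + 2*(-2)²))*2 = (6*(-4 + 2*4))*2 = (6*(-4 + 8))*2 = (6*4)*2 = 24*2 = 48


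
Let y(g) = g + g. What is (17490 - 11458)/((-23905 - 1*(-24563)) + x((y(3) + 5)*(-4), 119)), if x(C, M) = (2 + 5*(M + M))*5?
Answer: 3016/3309 ≈ 0.91145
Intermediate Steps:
y(g) = 2*g
x(C, M) = 10 + 50*M (x(C, M) = (2 + 5*(2*M))*5 = (2 + 10*M)*5 = 10 + 50*M)
(17490 - 11458)/((-23905 - 1*(-24563)) + x((y(3) + 5)*(-4), 119)) = (17490 - 11458)/((-23905 - 1*(-24563)) + (10 + 50*119)) = 6032/((-23905 + 24563) + (10 + 5950)) = 6032/(658 + 5960) = 6032/6618 = 6032*(1/6618) = 3016/3309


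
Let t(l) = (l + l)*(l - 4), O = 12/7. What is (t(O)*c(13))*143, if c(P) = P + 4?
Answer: -933504/49 ≈ -19051.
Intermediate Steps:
O = 12/7 (O = 12*(1/7) = 12/7 ≈ 1.7143)
c(P) = 4 + P
t(l) = 2*l*(-4 + l) (t(l) = (2*l)*(-4 + l) = 2*l*(-4 + l))
(t(O)*c(13))*143 = ((2*(12/7)*(-4 + 12/7))*(4 + 13))*143 = ((2*(12/7)*(-16/7))*17)*143 = -384/49*17*143 = -6528/49*143 = -933504/49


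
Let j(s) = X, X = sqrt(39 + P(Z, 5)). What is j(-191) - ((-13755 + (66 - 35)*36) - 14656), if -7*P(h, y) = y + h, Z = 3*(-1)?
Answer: 27295 + sqrt(1897)/7 ≈ 27301.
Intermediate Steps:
Z = -3
P(h, y) = -h/7 - y/7 (P(h, y) = -(y + h)/7 = -(h + y)/7 = -h/7 - y/7)
X = sqrt(1897)/7 (X = sqrt(39 + (-1/7*(-3) - 1/7*5)) = sqrt(39 + (3/7 - 5/7)) = sqrt(39 - 2/7) = sqrt(271/7) = sqrt(1897)/7 ≈ 6.2221)
j(s) = sqrt(1897)/7
j(-191) - ((-13755 + (66 - 35)*36) - 14656) = sqrt(1897)/7 - ((-13755 + (66 - 35)*36) - 14656) = sqrt(1897)/7 - ((-13755 + 31*36) - 14656) = sqrt(1897)/7 - ((-13755 + 1116) - 14656) = sqrt(1897)/7 - (-12639 - 14656) = sqrt(1897)/7 - 1*(-27295) = sqrt(1897)/7 + 27295 = 27295 + sqrt(1897)/7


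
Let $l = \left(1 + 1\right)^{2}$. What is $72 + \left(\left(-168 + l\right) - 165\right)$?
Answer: $-257$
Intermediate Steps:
$l = 4$ ($l = 2^{2} = 4$)
$72 + \left(\left(-168 + l\right) - 165\right) = 72 + \left(\left(-168 + 4\right) - 165\right) = 72 - 329 = -257$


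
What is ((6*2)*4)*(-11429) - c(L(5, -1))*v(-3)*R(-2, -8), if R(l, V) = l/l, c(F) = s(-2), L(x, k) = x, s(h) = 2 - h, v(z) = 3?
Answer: -548604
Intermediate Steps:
c(F) = 4 (c(F) = 2 - 1*(-2) = 2 + 2 = 4)
R(l, V) = 1
((6*2)*4)*(-11429) - c(L(5, -1))*v(-3)*R(-2, -8) = ((6*2)*4)*(-11429) - 4*3 = (12*4)*(-11429) - 12 = 48*(-11429) - 1*12 = -548592 - 12 = -548604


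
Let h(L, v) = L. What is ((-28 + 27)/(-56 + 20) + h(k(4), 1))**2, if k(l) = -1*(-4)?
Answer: 21025/1296 ≈ 16.223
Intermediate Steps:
k(l) = 4
((-28 + 27)/(-56 + 20) + h(k(4), 1))**2 = ((-28 + 27)/(-56 + 20) + 4)**2 = (-1/(-36) + 4)**2 = (-1*(-1/36) + 4)**2 = (1/36 + 4)**2 = (145/36)**2 = 21025/1296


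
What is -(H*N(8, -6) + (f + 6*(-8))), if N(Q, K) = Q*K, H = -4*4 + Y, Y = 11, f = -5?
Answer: -187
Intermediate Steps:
H = -5 (H = -4*4 + 11 = -16 + 11 = -5)
N(Q, K) = K*Q
-(H*N(8, -6) + (f + 6*(-8))) = -(-(-30)*8 + (-5 + 6*(-8))) = -(-5*(-48) + (-5 - 48)) = -(240 - 53) = -1*187 = -187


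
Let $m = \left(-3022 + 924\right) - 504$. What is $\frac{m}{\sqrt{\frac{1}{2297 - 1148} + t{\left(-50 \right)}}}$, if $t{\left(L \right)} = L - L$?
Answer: $- 2602 \sqrt{1149} \approx -88200.0$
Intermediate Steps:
$t{\left(L \right)} = 0$
$m = -2602$ ($m = -2098 - 504 = -2602$)
$\frac{m}{\sqrt{\frac{1}{2297 - 1148} + t{\left(-50 \right)}}} = - \frac{2602}{\sqrt{\frac{1}{2297 - 1148} + 0}} = - \frac{2602}{\sqrt{\frac{1}{1149} + 0}} = - \frac{2602}{\sqrt{\frac{1}{1149}}} = - \frac{2602}{\frac{1}{1149} \sqrt{1149}} = - 2602 \sqrt{1149}$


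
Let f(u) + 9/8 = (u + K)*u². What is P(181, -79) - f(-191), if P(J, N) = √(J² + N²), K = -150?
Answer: 99520177/8 + √39002 ≈ 1.2440e+7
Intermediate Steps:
f(u) = -9/8 + u²*(-150 + u) (f(u) = -9/8 + (u - 150)*u² = -9/8 + (-150 + u)*u² = -9/8 + u²*(-150 + u))
P(181, -79) - f(-191) = √(181² + (-79)²) - (-9/8 + (-191)³ - 150*(-191)²) = √(32761 + 6241) - (-9/8 - 6967871 - 150*36481) = √39002 - (-9/8 - 6967871 - 5472150) = √39002 - 1*(-99520177/8) = √39002 + 99520177/8 = 99520177/8 + √39002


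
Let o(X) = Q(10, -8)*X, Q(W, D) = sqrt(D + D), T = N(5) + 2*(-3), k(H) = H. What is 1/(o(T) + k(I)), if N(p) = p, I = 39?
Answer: 39/1537 + 4*I/1537 ≈ 0.025374 + 0.0026025*I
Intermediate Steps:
T = -1 (T = 5 + 2*(-3) = 5 - 6 = -1)
Q(W, D) = sqrt(2)*sqrt(D) (Q(W, D) = sqrt(2*D) = sqrt(2)*sqrt(D))
o(X) = 4*I*X (o(X) = (sqrt(2)*sqrt(-8))*X = (sqrt(2)*(2*I*sqrt(2)))*X = (4*I)*X = 4*I*X)
1/(o(T) + k(I)) = 1/(4*I*(-1) + 39) = 1/(-4*I + 39) = 1/(39 - 4*I) = (39 + 4*I)/1537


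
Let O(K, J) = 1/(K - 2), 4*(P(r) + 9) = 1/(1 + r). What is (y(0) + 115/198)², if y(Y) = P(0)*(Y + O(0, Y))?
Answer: 15405625/627264 ≈ 24.560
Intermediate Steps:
P(r) = -9 + 1/(4*(1 + r))
O(K, J) = 1/(-2 + K)
y(Y) = 35/8 - 35*Y/4 (y(Y) = ((-35 - 36*0)/(4*(1 + 0)))*(Y + 1/(-2 + 0)) = ((¼)*(-35 + 0)/1)*(Y + 1/(-2)) = ((¼)*1*(-35))*(Y - ½) = -35*(-½ + Y)/4 = 35/8 - 35*Y/4)
(y(0) + 115/198)² = ((35/8 - 35/4*0) + 115/198)² = ((35/8 + 0) + 115*(1/198))² = (35/8 + 115/198)² = (3925/792)² = 15405625/627264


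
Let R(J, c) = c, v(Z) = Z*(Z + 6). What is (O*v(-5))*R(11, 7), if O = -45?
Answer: 1575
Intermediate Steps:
v(Z) = Z*(6 + Z)
(O*v(-5))*R(11, 7) = -(-225)*(6 - 5)*7 = -(-225)*7 = -45*(-5)*7 = 225*7 = 1575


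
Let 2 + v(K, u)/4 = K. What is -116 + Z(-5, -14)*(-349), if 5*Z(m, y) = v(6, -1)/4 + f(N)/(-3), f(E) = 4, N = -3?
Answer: -4532/15 ≈ -302.13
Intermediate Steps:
v(K, u) = -8 + 4*K
Z(m, y) = 8/15 (Z(m, y) = ((-8 + 4*6)/4 + 4/(-3))/5 = ((-8 + 24)*(¼) + 4*(-⅓))/5 = (16*(¼) - 4/3)/5 = (4 - 4/3)/5 = (⅕)*(8/3) = 8/15)
-116 + Z(-5, -14)*(-349) = -116 + (8/15)*(-349) = -116 - 2792/15 = -4532/15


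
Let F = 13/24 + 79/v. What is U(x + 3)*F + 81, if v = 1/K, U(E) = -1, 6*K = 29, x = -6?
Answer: -2411/8 ≈ -301.38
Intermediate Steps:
K = 29/6 (K = (1/6)*29 = 29/6 ≈ 4.8333)
v = 6/29 (v = 1/(29/6) = 6/29 ≈ 0.20690)
F = 3059/8 (F = 13/24 + 79/(6/29) = 13*(1/24) + 79*(29/6) = 13/24 + 2291/6 = 3059/8 ≈ 382.38)
U(x + 3)*F + 81 = -1*3059/8 + 81 = -3059/8 + 81 = -2411/8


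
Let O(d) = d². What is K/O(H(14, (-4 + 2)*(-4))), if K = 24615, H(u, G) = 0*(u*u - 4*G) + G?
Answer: 24615/64 ≈ 384.61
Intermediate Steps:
H(u, G) = G (H(u, G) = 0*(u² - 4*G) + G = 0 + G = G)
K/O(H(14, (-4 + 2)*(-4))) = 24615/(((-4 + 2)*(-4))²) = 24615/((-2*(-4))²) = 24615/(8²) = 24615/64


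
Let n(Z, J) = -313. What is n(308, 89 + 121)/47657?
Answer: -313/47657 ≈ -0.0065678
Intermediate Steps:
n(308, 89 + 121)/47657 = -313/47657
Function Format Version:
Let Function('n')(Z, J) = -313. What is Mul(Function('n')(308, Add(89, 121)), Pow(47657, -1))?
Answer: Rational(-313, 47657) ≈ -0.0065678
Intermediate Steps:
Mul(Function('n')(308, Add(89, 121)), Pow(47657, -1)) = Mul(-313, Pow(47657, -1)) = Mul(-313, Rational(1, 47657)) = Rational(-313, 47657)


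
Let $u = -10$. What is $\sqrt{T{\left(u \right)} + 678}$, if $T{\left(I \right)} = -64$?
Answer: $\sqrt{614} \approx 24.779$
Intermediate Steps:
$\sqrt{T{\left(u \right)} + 678} = \sqrt{-64 + 678} = \sqrt{614}$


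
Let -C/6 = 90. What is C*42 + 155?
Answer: -22525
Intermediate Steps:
C = -540 (C = -6*90 = -540)
C*42 + 155 = -540*42 + 155 = -22680 + 155 = -22525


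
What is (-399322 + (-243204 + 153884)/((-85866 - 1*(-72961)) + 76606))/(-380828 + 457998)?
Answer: -1156240911/223445735 ≈ -5.1746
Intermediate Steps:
(-399322 + (-243204 + 153884)/((-85866 - 1*(-72961)) + 76606))/(-380828 + 457998) = (-399322 - 89320/((-85866 + 72961) + 76606))/77170 = (-399322 - 89320/(-12905 + 76606))*(1/77170) = (-399322 - 89320/63701)*(1/77170) = (-399322 - 89320*1/63701)*(1/77170) = (-399322 - 8120/5791)*(1/77170) = -2312481822/5791*1/77170 = -1156240911/223445735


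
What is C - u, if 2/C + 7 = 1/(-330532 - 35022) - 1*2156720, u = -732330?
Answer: 577369105106837362/788400181759 ≈ 7.3233e+5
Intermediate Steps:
C = -731108/788400181759 (C = 2/(-7 + (1/(-330532 - 35022) - 1*2156720)) = 2/(-7 + (1/(-365554) - 2156720)) = 2/(-7 + (-1/365554 - 2156720)) = 2/(-7 - 788397622881/365554) = 2/(-788400181759/365554) = 2*(-365554/788400181759) = -731108/788400181759 ≈ -9.2733e-7)
C - u = -731108/788400181759 - 1*(-732330) = -731108/788400181759 + 732330 = 577369105106837362/788400181759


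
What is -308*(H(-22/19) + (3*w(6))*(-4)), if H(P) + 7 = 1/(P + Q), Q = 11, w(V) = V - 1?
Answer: 350280/17 ≈ 20605.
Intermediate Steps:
w(V) = -1 + V
H(P) = -7 + 1/(11 + P) (H(P) = -7 + 1/(P + 11) = -7 + 1/(11 + P))
-308*(H(-22/19) + (3*w(6))*(-4)) = -308*((-76 - (-154)/19)/(11 - 22/19) + (3*(-1 + 6))*(-4)) = -308*((-76 - (-154)/19)/(11 - 22*1/19) + (3*5)*(-4)) = -308*((-76 - 7*(-22/19))/(11 - 22/19) + 15*(-4)) = -308*((-76 + 154/19)/(187/19) - 60) = -308*((19/187)*(-1290/19) - 60) = -308*(-1290/187 - 60) = -308*(-12510/187) = 350280/17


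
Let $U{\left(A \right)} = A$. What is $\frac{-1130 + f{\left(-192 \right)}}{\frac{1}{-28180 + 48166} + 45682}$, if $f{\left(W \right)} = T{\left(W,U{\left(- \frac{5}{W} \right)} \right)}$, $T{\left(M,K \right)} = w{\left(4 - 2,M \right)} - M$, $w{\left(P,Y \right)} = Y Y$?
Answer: $\frac{718017036}{913000453} \approx 0.78644$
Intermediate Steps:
$w{\left(P,Y \right)} = Y^{2}$
$T{\left(M,K \right)} = M^{2} - M$
$f{\left(W \right)} = W \left(-1 + W\right)$
$\frac{-1130 + f{\left(-192 \right)}}{\frac{1}{-28180 + 48166} + 45682} = \frac{-1130 - 192 \left(-1 - 192\right)}{\frac{1}{-28180 + 48166} + 45682} = \frac{-1130 - -37056}{\frac{1}{19986} + 45682} = \frac{-1130 + 37056}{\frac{1}{19986} + 45682} = \frac{35926}{\frac{913000453}{19986}} = 35926 \cdot \frac{19986}{913000453} = \frac{718017036}{913000453}$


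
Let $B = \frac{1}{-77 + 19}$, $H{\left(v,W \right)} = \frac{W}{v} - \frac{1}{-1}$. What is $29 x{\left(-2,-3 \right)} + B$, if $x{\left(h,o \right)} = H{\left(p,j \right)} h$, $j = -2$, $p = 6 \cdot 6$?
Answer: $- \frac{28603}{522} \approx -54.795$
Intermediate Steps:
$p = 36$
$H{\left(v,W \right)} = 1 + \frac{W}{v}$ ($H{\left(v,W \right)} = \frac{W}{v} - -1 = \frac{W}{v} + 1 = 1 + \frac{W}{v}$)
$x{\left(h,o \right)} = \frac{17 h}{18}$ ($x{\left(h,o \right)} = \frac{-2 + 36}{36} h = \frac{1}{36} \cdot 34 h = \frac{17 h}{18}$)
$B = - \frac{1}{58}$ ($B = \frac{1}{-58} = - \frac{1}{58} \approx -0.017241$)
$29 x{\left(-2,-3 \right)} + B = 29 \cdot \frac{17}{18} \left(-2\right) - \frac{1}{58} = 29 \left(- \frac{17}{9}\right) - \frac{1}{58} = - \frac{493}{9} - \frac{1}{58} = - \frac{28603}{522}$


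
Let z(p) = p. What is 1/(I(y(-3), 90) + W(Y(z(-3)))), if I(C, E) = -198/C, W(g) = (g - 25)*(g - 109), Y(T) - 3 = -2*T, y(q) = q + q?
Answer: 1/1633 ≈ 0.00061237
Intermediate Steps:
y(q) = 2*q
Y(T) = 3 - 2*T
W(g) = (-109 + g)*(-25 + g) (W(g) = (-25 + g)*(-109 + g) = (-109 + g)*(-25 + g))
1/(I(y(-3), 90) + W(Y(z(-3)))) = 1/(-198/(2*(-3)) + (2725 + (3 - 2*(-3))**2 - 134*(3 - 2*(-3)))) = 1/(-198/(-6) + (2725 + (3 + 6)**2 - 134*(3 + 6))) = 1/(-198*(-1/6) + (2725 + 9**2 - 134*9)) = 1/(33 + (2725 + 81 - 1206)) = 1/(33 + 1600) = 1/1633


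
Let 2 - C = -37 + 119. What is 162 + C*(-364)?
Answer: 29282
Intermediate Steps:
C = -80 (C = 2 - (-37 + 119) = 2 - 1*82 = 2 - 82 = -80)
162 + C*(-364) = 162 - 80*(-364) = 162 + 29120 = 29282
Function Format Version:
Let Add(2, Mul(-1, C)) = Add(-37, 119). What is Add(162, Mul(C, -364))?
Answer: 29282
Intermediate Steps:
C = -80 (C = Add(2, Mul(-1, Add(-37, 119))) = Add(2, Mul(-1, 82)) = Add(2, -82) = -80)
Add(162, Mul(C, -364)) = Add(162, Mul(-80, -364)) = Add(162, 29120) = 29282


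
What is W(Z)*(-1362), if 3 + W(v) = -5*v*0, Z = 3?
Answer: 4086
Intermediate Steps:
W(v) = -3 (W(v) = -3 - 5*v*0 = -3 + 0 = -3)
W(Z)*(-1362) = -3*(-1362) = 4086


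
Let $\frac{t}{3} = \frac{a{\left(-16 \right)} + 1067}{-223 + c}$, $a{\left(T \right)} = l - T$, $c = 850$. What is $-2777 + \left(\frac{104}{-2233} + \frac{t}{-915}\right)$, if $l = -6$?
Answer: $- \frac{35935708152}{12940235} \approx -2777.1$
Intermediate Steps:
$a{\left(T \right)} = -6 - T$
$t = \frac{1077}{209}$ ($t = 3 \frac{\left(-6 - -16\right) + 1067}{-223 + 850} = 3 \frac{\left(-6 + 16\right) + 1067}{627} = 3 \left(10 + 1067\right) \frac{1}{627} = 3 \cdot 1077 \cdot \frac{1}{627} = 3 \cdot \frac{359}{209} = \frac{1077}{209} \approx 5.1531$)
$-2777 + \left(\frac{104}{-2233} + \frac{t}{-915}\right) = -2777 + \left(\frac{104}{-2233} + \frac{1077}{209 \left(-915\right)}\right) = -2777 + \left(104 \left(- \frac{1}{2233}\right) + \frac{1077}{209} \left(- \frac{1}{915}\right)\right) = -2777 - \frac{675557}{12940235} = - \frac{35935708152}{12940235}$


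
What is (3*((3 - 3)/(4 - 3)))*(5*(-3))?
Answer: 0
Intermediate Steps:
(3*((3 - 3)/(4 - 3)))*(5*(-3)) = (3*(0/1))*(-15) = (3*(0*1))*(-15) = (3*0)*(-15) = 0*(-15) = 0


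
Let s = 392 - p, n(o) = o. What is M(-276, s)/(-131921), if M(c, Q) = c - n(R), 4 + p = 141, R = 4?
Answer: 280/131921 ≈ 0.0021225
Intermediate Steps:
p = 137 (p = -4 + 141 = 137)
s = 255 (s = 392 - 1*137 = 392 - 137 = 255)
M(c, Q) = -4 + c (M(c, Q) = c - 1*4 = c - 4 = -4 + c)
M(-276, s)/(-131921) = (-4 - 276)/(-131921) = -280*(-1/131921) = 280/131921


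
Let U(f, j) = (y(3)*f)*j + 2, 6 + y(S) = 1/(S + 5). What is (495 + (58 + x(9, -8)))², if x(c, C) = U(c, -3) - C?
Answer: 33327529/64 ≈ 5.2074e+5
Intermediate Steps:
y(S) = -6 + 1/(5 + S) (y(S) = -6 + 1/(S + 5) = -6 + 1/(5 + S))
U(f, j) = 2 - 47*f*j/8 (U(f, j) = (((-29 - 6*3)/(5 + 3))*f)*j + 2 = (((-29 - 18)/8)*f)*j + 2 = (((⅛)*(-47))*f)*j + 2 = (-47*f/8)*j + 2 = -47*f*j/8 + 2 = 2 - 47*f*j/8)
x(c, C) = 2 - C + 141*c/8 (x(c, C) = (2 - 47/8*c*(-3)) - C = (2 + 141*c/8) - C = 2 - C + 141*c/8)
(495 + (58 + x(9, -8)))² = (495 + (58 + (2 - 1*(-8) + (141/8)*9)))² = (495 + (58 + (2 + 8 + 1269/8)))² = (495 + (58 + 1349/8))² = (495 + 1813/8)² = (5773/8)² = 33327529/64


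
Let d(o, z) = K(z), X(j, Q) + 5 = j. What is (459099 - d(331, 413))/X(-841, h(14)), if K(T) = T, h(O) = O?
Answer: -229343/423 ≈ -542.18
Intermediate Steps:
X(j, Q) = -5 + j
d(o, z) = z
(459099 - d(331, 413))/X(-841, h(14)) = (459099 - 1*413)/(-5 - 841) = (459099 - 413)/(-846) = 458686*(-1/846) = -229343/423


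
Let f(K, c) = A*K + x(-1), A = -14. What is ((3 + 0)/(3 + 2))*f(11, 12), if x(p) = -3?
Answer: -471/5 ≈ -94.200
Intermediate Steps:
f(K, c) = -3 - 14*K (f(K, c) = -14*K - 3 = -3 - 14*K)
((3 + 0)/(3 + 2))*f(11, 12) = ((3 + 0)/(3 + 2))*(-3 - 14*11) = (3/5)*(-3 - 154) = (3*(⅕))*(-157) = (⅗)*(-157) = -471/5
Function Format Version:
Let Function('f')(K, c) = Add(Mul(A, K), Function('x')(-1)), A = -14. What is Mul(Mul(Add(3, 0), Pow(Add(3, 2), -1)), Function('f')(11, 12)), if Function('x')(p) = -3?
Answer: Rational(-471, 5) ≈ -94.200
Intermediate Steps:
Function('f')(K, c) = Add(-3, Mul(-14, K)) (Function('f')(K, c) = Add(Mul(-14, K), -3) = Add(-3, Mul(-14, K)))
Mul(Mul(Add(3, 0), Pow(Add(3, 2), -1)), Function('f')(11, 12)) = Mul(Mul(Add(3, 0), Pow(Add(3, 2), -1)), Add(-3, Mul(-14, 11))) = Mul(Mul(3, Pow(5, -1)), Add(-3, -154)) = Mul(Mul(3, Rational(1, 5)), -157) = Mul(Rational(3, 5), -157) = Rational(-471, 5)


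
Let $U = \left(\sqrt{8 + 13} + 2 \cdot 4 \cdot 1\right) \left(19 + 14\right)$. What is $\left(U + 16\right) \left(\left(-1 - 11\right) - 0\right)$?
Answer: $-3360 - 396 \sqrt{21} \approx -5174.7$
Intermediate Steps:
$U = 264 + 33 \sqrt{21}$ ($U = \left(\sqrt{21} + 8 \cdot 1\right) 33 = \left(\sqrt{21} + 8\right) 33 = \left(8 + \sqrt{21}\right) 33 = 264 + 33 \sqrt{21} \approx 415.23$)
$\left(U + 16\right) \left(\left(-1 - 11\right) - 0\right) = \left(\left(264 + 33 \sqrt{21}\right) + 16\right) \left(\left(-1 - 11\right) - 0\right) = \left(280 + 33 \sqrt{21}\right) \left(-12 + 0\right) = \left(280 + 33 \sqrt{21}\right) \left(-12\right) = -3360 - 396 \sqrt{21}$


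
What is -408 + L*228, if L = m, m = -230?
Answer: -52848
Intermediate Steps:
L = -230
-408 + L*228 = -408 - 230*228 = -408 - 52440 = -52848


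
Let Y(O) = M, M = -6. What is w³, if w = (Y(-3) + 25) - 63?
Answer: -85184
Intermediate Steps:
Y(O) = -6
w = -44 (w = (-6 + 25) - 63 = 19 - 63 = -44)
w³ = (-44)³ = -85184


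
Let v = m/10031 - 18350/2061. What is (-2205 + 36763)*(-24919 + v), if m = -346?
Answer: -17809723509946030/20673891 ≈ -8.6146e+8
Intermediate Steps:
v = -184781956/20673891 (v = -346/10031 - 18350/2061 = -184781956/20673891 ≈ -8.9379)
(-2205 + 36763)*(-24919 + v) = (-2205 + 36763)*(-24919 - 184781956/20673891) = 34558*(-515357471785/20673891) = -17809723509946030/20673891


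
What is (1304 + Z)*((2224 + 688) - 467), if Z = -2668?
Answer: -3334980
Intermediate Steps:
(1304 + Z)*((2224 + 688) - 467) = (1304 - 2668)*((2224 + 688) - 467) = -1364*(2912 - 467) = -1364*2445 = -3334980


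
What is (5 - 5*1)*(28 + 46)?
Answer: 0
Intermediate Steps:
(5 - 5*1)*(28 + 46) = (5 - 5)*74 = 0*74 = 0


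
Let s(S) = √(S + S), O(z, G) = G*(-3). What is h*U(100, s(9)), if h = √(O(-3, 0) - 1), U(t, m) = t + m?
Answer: I*(100 + 3*√2) ≈ 104.24*I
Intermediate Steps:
O(z, G) = -3*G
s(S) = √2*√S (s(S) = √(2*S) = √2*√S)
U(t, m) = m + t
h = I (h = √(-3*0 - 1) = √(0 - 1) = √(-1) = I ≈ 1.0*I)
h*U(100, s(9)) = I*(√2*√9 + 100) = I*(√2*3 + 100) = I*(3*√2 + 100) = I*(100 + 3*√2)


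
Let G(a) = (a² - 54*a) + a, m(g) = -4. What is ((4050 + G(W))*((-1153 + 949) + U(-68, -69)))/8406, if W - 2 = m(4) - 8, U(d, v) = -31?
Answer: -61100/467 ≈ -130.84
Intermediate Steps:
W = -10 (W = 2 + (-4 - 8) = 2 - 12 = -10)
G(a) = a² - 53*a
((4050 + G(W))*((-1153 + 949) + U(-68, -69)))/8406 = ((4050 - 10*(-53 - 10))*((-1153 + 949) - 31))/8406 = ((4050 - 10*(-63))*(-204 - 31))*(1/8406) = ((4050 + 630)*(-235))*(1/8406) = (4680*(-235))*(1/8406) = -1099800*1/8406 = -61100/467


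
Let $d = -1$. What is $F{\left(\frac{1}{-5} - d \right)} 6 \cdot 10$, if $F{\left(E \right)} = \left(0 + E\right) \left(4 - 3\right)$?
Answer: $48$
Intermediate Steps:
$F{\left(E \right)} = E$ ($F{\left(E \right)} = E 1 = E$)
$F{\left(\frac{1}{-5} - d \right)} 6 \cdot 10 = \left(\frac{1}{-5} - -1\right) 6 \cdot 10 = \left(- \frac{1}{5} + 1\right) 6 \cdot 10 = \frac{4}{5} \cdot 6 \cdot 10 = \frac{24}{5} \cdot 10 = 48$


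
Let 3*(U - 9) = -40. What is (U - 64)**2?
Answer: 42025/9 ≈ 4669.4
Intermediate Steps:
U = -13/3 (U = 9 + (1/3)*(-40) = 9 - 40/3 = -13/3 ≈ -4.3333)
(U - 64)**2 = (-13/3 - 64)**2 = (-205/3)**2 = 42025/9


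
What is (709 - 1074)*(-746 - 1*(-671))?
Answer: 27375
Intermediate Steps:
(709 - 1074)*(-746 - 1*(-671)) = -365*(-746 + 671) = -365*(-75) = 27375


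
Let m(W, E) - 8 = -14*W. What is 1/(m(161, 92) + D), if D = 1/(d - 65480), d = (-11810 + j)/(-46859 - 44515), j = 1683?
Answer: -5983159393/13438176088052 ≈ -0.00044524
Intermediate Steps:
m(W, E) = 8 - 14*W
d = 10127/91374 (d = (-11810 + 1683)/(-46859 - 44515) = -10127/(-91374) = -10127*(-1/91374) = 10127/91374 ≈ 0.11083)
D = -91374/5983159393 (D = 1/(10127/91374 - 65480) = 1/(-5983159393/91374) = -91374/5983159393 ≈ -1.5272e-5)
1/(m(161, 92) + D) = 1/((8 - 14*161) - 91374/5983159393) = 1/((8 - 2254) - 91374/5983159393) = 1/(-2246 - 91374/5983159393) = 1/(-13438176088052/5983159393) = -5983159393/13438176088052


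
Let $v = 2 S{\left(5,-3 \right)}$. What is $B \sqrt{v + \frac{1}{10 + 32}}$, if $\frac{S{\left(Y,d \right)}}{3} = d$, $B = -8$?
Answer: $- \frac{4 i \sqrt{31710}}{21} \approx - 33.919 i$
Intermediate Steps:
$S{\left(Y,d \right)} = 3 d$
$v = -18$ ($v = 2 \cdot 3 \left(-3\right) = 2 \left(-9\right) = -18$)
$B \sqrt{v + \frac{1}{10 + 32}} = - 8 \sqrt{-18 + \frac{1}{10 + 32}} = - 8 \sqrt{-18 + \frac{1}{42}} = - 8 \sqrt{- \frac{755}{42}} = - 8 \frac{i \sqrt{31710}}{42} = - \frac{4 i \sqrt{31710}}{21}$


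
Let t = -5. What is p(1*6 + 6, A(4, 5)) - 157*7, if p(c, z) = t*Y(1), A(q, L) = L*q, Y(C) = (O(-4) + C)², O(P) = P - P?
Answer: -1104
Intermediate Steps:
O(P) = 0
Y(C) = C² (Y(C) = (0 + C)² = C²)
p(c, z) = -5 (p(c, z) = -5*1² = -5*1 = -5)
p(1*6 + 6, A(4, 5)) - 157*7 = -5 - 157*7 = -5 - 1099 = -1104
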